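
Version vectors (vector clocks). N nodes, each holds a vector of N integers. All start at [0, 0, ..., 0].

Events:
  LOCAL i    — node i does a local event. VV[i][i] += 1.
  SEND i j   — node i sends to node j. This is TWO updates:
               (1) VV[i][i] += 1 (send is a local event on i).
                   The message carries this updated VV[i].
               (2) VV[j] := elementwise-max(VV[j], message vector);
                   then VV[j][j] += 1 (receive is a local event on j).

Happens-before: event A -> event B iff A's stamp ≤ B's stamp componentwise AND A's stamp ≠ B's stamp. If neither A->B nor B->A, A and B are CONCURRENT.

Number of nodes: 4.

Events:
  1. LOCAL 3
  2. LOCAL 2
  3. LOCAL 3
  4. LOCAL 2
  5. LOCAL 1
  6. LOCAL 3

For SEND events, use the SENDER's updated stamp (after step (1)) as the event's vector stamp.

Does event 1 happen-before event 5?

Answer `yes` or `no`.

Answer: no

Derivation:
Initial: VV[0]=[0, 0, 0, 0]
Initial: VV[1]=[0, 0, 0, 0]
Initial: VV[2]=[0, 0, 0, 0]
Initial: VV[3]=[0, 0, 0, 0]
Event 1: LOCAL 3: VV[3][3]++ -> VV[3]=[0, 0, 0, 1]
Event 2: LOCAL 2: VV[2][2]++ -> VV[2]=[0, 0, 1, 0]
Event 3: LOCAL 3: VV[3][3]++ -> VV[3]=[0, 0, 0, 2]
Event 4: LOCAL 2: VV[2][2]++ -> VV[2]=[0, 0, 2, 0]
Event 5: LOCAL 1: VV[1][1]++ -> VV[1]=[0, 1, 0, 0]
Event 6: LOCAL 3: VV[3][3]++ -> VV[3]=[0, 0, 0, 3]
Event 1 stamp: [0, 0, 0, 1]
Event 5 stamp: [0, 1, 0, 0]
[0, 0, 0, 1] <= [0, 1, 0, 0]? False. Equal? False. Happens-before: False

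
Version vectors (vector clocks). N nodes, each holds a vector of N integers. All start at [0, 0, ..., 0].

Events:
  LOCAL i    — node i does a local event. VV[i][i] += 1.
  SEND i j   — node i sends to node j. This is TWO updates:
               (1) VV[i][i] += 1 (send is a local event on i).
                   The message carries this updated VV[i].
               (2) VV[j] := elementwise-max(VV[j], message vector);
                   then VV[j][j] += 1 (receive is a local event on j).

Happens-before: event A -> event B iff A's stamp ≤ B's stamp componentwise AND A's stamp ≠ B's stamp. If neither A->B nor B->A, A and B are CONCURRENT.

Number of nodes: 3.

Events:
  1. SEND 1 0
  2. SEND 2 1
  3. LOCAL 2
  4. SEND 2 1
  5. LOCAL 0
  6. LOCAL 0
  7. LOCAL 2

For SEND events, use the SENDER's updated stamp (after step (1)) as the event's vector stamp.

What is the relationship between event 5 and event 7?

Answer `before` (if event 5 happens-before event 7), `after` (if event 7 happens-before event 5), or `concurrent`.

Initial: VV[0]=[0, 0, 0]
Initial: VV[1]=[0, 0, 0]
Initial: VV[2]=[0, 0, 0]
Event 1: SEND 1->0: VV[1][1]++ -> VV[1]=[0, 1, 0], msg_vec=[0, 1, 0]; VV[0]=max(VV[0],msg_vec) then VV[0][0]++ -> VV[0]=[1, 1, 0]
Event 2: SEND 2->1: VV[2][2]++ -> VV[2]=[0, 0, 1], msg_vec=[0, 0, 1]; VV[1]=max(VV[1],msg_vec) then VV[1][1]++ -> VV[1]=[0, 2, 1]
Event 3: LOCAL 2: VV[2][2]++ -> VV[2]=[0, 0, 2]
Event 4: SEND 2->1: VV[2][2]++ -> VV[2]=[0, 0, 3], msg_vec=[0, 0, 3]; VV[1]=max(VV[1],msg_vec) then VV[1][1]++ -> VV[1]=[0, 3, 3]
Event 5: LOCAL 0: VV[0][0]++ -> VV[0]=[2, 1, 0]
Event 6: LOCAL 0: VV[0][0]++ -> VV[0]=[3, 1, 0]
Event 7: LOCAL 2: VV[2][2]++ -> VV[2]=[0, 0, 4]
Event 5 stamp: [2, 1, 0]
Event 7 stamp: [0, 0, 4]
[2, 1, 0] <= [0, 0, 4]? False
[0, 0, 4] <= [2, 1, 0]? False
Relation: concurrent

Answer: concurrent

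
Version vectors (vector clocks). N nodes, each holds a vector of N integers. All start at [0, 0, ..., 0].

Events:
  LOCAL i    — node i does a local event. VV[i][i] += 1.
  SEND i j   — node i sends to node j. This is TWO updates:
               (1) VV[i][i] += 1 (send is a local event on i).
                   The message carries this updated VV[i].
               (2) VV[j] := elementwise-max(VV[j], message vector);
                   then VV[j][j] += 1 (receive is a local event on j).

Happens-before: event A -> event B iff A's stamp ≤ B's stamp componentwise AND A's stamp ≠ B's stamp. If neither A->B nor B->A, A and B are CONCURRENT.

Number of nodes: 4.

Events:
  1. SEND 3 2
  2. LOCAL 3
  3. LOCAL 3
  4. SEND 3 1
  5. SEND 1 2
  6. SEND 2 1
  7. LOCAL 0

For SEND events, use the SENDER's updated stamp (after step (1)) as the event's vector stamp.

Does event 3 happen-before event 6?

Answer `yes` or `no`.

Answer: yes

Derivation:
Initial: VV[0]=[0, 0, 0, 0]
Initial: VV[1]=[0, 0, 0, 0]
Initial: VV[2]=[0, 0, 0, 0]
Initial: VV[3]=[0, 0, 0, 0]
Event 1: SEND 3->2: VV[3][3]++ -> VV[3]=[0, 0, 0, 1], msg_vec=[0, 0, 0, 1]; VV[2]=max(VV[2],msg_vec) then VV[2][2]++ -> VV[2]=[0, 0, 1, 1]
Event 2: LOCAL 3: VV[3][3]++ -> VV[3]=[0, 0, 0, 2]
Event 3: LOCAL 3: VV[3][3]++ -> VV[3]=[0, 0, 0, 3]
Event 4: SEND 3->1: VV[3][3]++ -> VV[3]=[0, 0, 0, 4], msg_vec=[0, 0, 0, 4]; VV[1]=max(VV[1],msg_vec) then VV[1][1]++ -> VV[1]=[0, 1, 0, 4]
Event 5: SEND 1->2: VV[1][1]++ -> VV[1]=[0, 2, 0, 4], msg_vec=[0, 2, 0, 4]; VV[2]=max(VV[2],msg_vec) then VV[2][2]++ -> VV[2]=[0, 2, 2, 4]
Event 6: SEND 2->1: VV[2][2]++ -> VV[2]=[0, 2, 3, 4], msg_vec=[0, 2, 3, 4]; VV[1]=max(VV[1],msg_vec) then VV[1][1]++ -> VV[1]=[0, 3, 3, 4]
Event 7: LOCAL 0: VV[0][0]++ -> VV[0]=[1, 0, 0, 0]
Event 3 stamp: [0, 0, 0, 3]
Event 6 stamp: [0, 2, 3, 4]
[0, 0, 0, 3] <= [0, 2, 3, 4]? True. Equal? False. Happens-before: True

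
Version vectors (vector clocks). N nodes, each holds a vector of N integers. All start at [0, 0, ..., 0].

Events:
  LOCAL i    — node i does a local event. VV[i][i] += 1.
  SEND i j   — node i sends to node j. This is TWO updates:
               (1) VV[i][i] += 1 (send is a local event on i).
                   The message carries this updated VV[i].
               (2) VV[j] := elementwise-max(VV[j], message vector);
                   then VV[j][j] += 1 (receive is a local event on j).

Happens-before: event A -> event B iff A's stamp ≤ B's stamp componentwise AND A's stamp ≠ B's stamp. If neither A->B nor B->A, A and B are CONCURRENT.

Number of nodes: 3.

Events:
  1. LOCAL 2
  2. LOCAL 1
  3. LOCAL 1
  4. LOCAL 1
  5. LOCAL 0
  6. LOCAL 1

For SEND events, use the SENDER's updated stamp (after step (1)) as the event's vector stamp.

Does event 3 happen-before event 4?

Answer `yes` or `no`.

Initial: VV[0]=[0, 0, 0]
Initial: VV[1]=[0, 0, 0]
Initial: VV[2]=[0, 0, 0]
Event 1: LOCAL 2: VV[2][2]++ -> VV[2]=[0, 0, 1]
Event 2: LOCAL 1: VV[1][1]++ -> VV[1]=[0, 1, 0]
Event 3: LOCAL 1: VV[1][1]++ -> VV[1]=[0, 2, 0]
Event 4: LOCAL 1: VV[1][1]++ -> VV[1]=[0, 3, 0]
Event 5: LOCAL 0: VV[0][0]++ -> VV[0]=[1, 0, 0]
Event 6: LOCAL 1: VV[1][1]++ -> VV[1]=[0, 4, 0]
Event 3 stamp: [0, 2, 0]
Event 4 stamp: [0, 3, 0]
[0, 2, 0] <= [0, 3, 0]? True. Equal? False. Happens-before: True

Answer: yes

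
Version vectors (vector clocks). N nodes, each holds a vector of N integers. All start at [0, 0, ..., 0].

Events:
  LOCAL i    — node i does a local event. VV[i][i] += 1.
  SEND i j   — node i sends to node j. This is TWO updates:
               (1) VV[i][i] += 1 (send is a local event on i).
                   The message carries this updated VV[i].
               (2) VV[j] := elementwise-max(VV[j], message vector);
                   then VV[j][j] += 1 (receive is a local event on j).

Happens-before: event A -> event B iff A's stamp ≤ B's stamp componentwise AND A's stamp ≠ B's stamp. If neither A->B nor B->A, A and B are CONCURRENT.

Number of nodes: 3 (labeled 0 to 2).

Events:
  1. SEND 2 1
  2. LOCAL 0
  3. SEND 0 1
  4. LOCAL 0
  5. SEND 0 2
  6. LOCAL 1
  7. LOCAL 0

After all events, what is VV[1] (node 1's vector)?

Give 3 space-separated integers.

Answer: 2 3 1

Derivation:
Initial: VV[0]=[0, 0, 0]
Initial: VV[1]=[0, 0, 0]
Initial: VV[2]=[0, 0, 0]
Event 1: SEND 2->1: VV[2][2]++ -> VV[2]=[0, 0, 1], msg_vec=[0, 0, 1]; VV[1]=max(VV[1],msg_vec) then VV[1][1]++ -> VV[1]=[0, 1, 1]
Event 2: LOCAL 0: VV[0][0]++ -> VV[0]=[1, 0, 0]
Event 3: SEND 0->1: VV[0][0]++ -> VV[0]=[2, 0, 0], msg_vec=[2, 0, 0]; VV[1]=max(VV[1],msg_vec) then VV[1][1]++ -> VV[1]=[2, 2, 1]
Event 4: LOCAL 0: VV[0][0]++ -> VV[0]=[3, 0, 0]
Event 5: SEND 0->2: VV[0][0]++ -> VV[0]=[4, 0, 0], msg_vec=[4, 0, 0]; VV[2]=max(VV[2],msg_vec) then VV[2][2]++ -> VV[2]=[4, 0, 2]
Event 6: LOCAL 1: VV[1][1]++ -> VV[1]=[2, 3, 1]
Event 7: LOCAL 0: VV[0][0]++ -> VV[0]=[5, 0, 0]
Final vectors: VV[0]=[5, 0, 0]; VV[1]=[2, 3, 1]; VV[2]=[4, 0, 2]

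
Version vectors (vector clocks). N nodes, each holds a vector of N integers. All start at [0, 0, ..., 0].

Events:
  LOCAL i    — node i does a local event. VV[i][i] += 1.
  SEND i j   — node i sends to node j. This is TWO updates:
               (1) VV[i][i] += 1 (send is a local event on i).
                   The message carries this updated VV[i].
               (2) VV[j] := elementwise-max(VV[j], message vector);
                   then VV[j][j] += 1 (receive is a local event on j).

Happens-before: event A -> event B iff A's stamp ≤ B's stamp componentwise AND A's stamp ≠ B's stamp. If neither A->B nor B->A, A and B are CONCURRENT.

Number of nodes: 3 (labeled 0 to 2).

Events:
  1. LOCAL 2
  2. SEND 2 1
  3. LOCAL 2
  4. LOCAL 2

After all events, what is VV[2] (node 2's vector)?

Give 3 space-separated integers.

Initial: VV[0]=[0, 0, 0]
Initial: VV[1]=[0, 0, 0]
Initial: VV[2]=[0, 0, 0]
Event 1: LOCAL 2: VV[2][2]++ -> VV[2]=[0, 0, 1]
Event 2: SEND 2->1: VV[2][2]++ -> VV[2]=[0, 0, 2], msg_vec=[0, 0, 2]; VV[1]=max(VV[1],msg_vec) then VV[1][1]++ -> VV[1]=[0, 1, 2]
Event 3: LOCAL 2: VV[2][2]++ -> VV[2]=[0, 0, 3]
Event 4: LOCAL 2: VV[2][2]++ -> VV[2]=[0, 0, 4]
Final vectors: VV[0]=[0, 0, 0]; VV[1]=[0, 1, 2]; VV[2]=[0, 0, 4]

Answer: 0 0 4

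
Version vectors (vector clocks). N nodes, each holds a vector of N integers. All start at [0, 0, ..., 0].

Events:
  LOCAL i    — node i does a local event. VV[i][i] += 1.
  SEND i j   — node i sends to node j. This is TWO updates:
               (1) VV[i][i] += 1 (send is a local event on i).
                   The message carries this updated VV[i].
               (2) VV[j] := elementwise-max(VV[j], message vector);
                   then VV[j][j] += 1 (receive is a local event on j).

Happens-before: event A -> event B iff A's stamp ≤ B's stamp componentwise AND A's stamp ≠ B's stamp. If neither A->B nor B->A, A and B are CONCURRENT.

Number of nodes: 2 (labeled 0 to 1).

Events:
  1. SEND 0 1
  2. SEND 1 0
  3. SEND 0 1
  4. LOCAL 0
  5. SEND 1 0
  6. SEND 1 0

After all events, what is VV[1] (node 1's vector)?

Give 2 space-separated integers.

Answer: 3 5

Derivation:
Initial: VV[0]=[0, 0]
Initial: VV[1]=[0, 0]
Event 1: SEND 0->1: VV[0][0]++ -> VV[0]=[1, 0], msg_vec=[1, 0]; VV[1]=max(VV[1],msg_vec) then VV[1][1]++ -> VV[1]=[1, 1]
Event 2: SEND 1->0: VV[1][1]++ -> VV[1]=[1, 2], msg_vec=[1, 2]; VV[0]=max(VV[0],msg_vec) then VV[0][0]++ -> VV[0]=[2, 2]
Event 3: SEND 0->1: VV[0][0]++ -> VV[0]=[3, 2], msg_vec=[3, 2]; VV[1]=max(VV[1],msg_vec) then VV[1][1]++ -> VV[1]=[3, 3]
Event 4: LOCAL 0: VV[0][0]++ -> VV[0]=[4, 2]
Event 5: SEND 1->0: VV[1][1]++ -> VV[1]=[3, 4], msg_vec=[3, 4]; VV[0]=max(VV[0],msg_vec) then VV[0][0]++ -> VV[0]=[5, 4]
Event 6: SEND 1->0: VV[1][1]++ -> VV[1]=[3, 5], msg_vec=[3, 5]; VV[0]=max(VV[0],msg_vec) then VV[0][0]++ -> VV[0]=[6, 5]
Final vectors: VV[0]=[6, 5]; VV[1]=[3, 5]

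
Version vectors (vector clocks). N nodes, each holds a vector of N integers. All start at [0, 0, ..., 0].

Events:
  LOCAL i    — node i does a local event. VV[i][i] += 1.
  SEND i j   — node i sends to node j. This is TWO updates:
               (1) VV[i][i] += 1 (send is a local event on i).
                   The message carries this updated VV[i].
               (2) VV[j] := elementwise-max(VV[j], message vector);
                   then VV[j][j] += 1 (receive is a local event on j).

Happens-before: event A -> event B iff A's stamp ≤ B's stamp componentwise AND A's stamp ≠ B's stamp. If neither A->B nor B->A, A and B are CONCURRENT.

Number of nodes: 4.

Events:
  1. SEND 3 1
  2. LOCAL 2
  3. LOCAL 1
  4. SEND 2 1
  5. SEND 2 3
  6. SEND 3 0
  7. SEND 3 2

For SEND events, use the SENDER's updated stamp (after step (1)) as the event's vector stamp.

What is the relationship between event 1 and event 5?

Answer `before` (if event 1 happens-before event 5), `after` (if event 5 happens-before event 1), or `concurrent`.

Answer: concurrent

Derivation:
Initial: VV[0]=[0, 0, 0, 0]
Initial: VV[1]=[0, 0, 0, 0]
Initial: VV[2]=[0, 0, 0, 0]
Initial: VV[3]=[0, 0, 0, 0]
Event 1: SEND 3->1: VV[3][3]++ -> VV[3]=[0, 0, 0, 1], msg_vec=[0, 0, 0, 1]; VV[1]=max(VV[1],msg_vec) then VV[1][1]++ -> VV[1]=[0, 1, 0, 1]
Event 2: LOCAL 2: VV[2][2]++ -> VV[2]=[0, 0, 1, 0]
Event 3: LOCAL 1: VV[1][1]++ -> VV[1]=[0, 2, 0, 1]
Event 4: SEND 2->1: VV[2][2]++ -> VV[2]=[0, 0, 2, 0], msg_vec=[0, 0, 2, 0]; VV[1]=max(VV[1],msg_vec) then VV[1][1]++ -> VV[1]=[0, 3, 2, 1]
Event 5: SEND 2->3: VV[2][2]++ -> VV[2]=[0, 0, 3, 0], msg_vec=[0, 0, 3, 0]; VV[3]=max(VV[3],msg_vec) then VV[3][3]++ -> VV[3]=[0, 0, 3, 2]
Event 6: SEND 3->0: VV[3][3]++ -> VV[3]=[0, 0, 3, 3], msg_vec=[0, 0, 3, 3]; VV[0]=max(VV[0],msg_vec) then VV[0][0]++ -> VV[0]=[1, 0, 3, 3]
Event 7: SEND 3->2: VV[3][3]++ -> VV[3]=[0, 0, 3, 4], msg_vec=[0, 0, 3, 4]; VV[2]=max(VV[2],msg_vec) then VV[2][2]++ -> VV[2]=[0, 0, 4, 4]
Event 1 stamp: [0, 0, 0, 1]
Event 5 stamp: [0, 0, 3, 0]
[0, 0, 0, 1] <= [0, 0, 3, 0]? False
[0, 0, 3, 0] <= [0, 0, 0, 1]? False
Relation: concurrent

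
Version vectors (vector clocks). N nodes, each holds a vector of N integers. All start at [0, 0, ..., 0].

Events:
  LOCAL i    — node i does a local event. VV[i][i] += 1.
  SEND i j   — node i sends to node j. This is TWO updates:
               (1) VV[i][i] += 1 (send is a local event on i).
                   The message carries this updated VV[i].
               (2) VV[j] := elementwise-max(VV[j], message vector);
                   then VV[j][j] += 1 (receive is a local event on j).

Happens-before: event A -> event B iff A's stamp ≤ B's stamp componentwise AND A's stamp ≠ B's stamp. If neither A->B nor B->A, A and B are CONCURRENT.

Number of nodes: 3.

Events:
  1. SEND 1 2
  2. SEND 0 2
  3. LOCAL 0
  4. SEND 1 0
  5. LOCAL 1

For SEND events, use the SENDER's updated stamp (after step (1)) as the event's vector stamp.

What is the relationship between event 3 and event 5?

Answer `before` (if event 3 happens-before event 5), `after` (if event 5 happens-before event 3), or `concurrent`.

Initial: VV[0]=[0, 0, 0]
Initial: VV[1]=[0, 0, 0]
Initial: VV[2]=[0, 0, 0]
Event 1: SEND 1->2: VV[1][1]++ -> VV[1]=[0, 1, 0], msg_vec=[0, 1, 0]; VV[2]=max(VV[2],msg_vec) then VV[2][2]++ -> VV[2]=[0, 1, 1]
Event 2: SEND 0->2: VV[0][0]++ -> VV[0]=[1, 0, 0], msg_vec=[1, 0, 0]; VV[2]=max(VV[2],msg_vec) then VV[2][2]++ -> VV[2]=[1, 1, 2]
Event 3: LOCAL 0: VV[0][0]++ -> VV[0]=[2, 0, 0]
Event 4: SEND 1->0: VV[1][1]++ -> VV[1]=[0, 2, 0], msg_vec=[0, 2, 0]; VV[0]=max(VV[0],msg_vec) then VV[0][0]++ -> VV[0]=[3, 2, 0]
Event 5: LOCAL 1: VV[1][1]++ -> VV[1]=[0, 3, 0]
Event 3 stamp: [2, 0, 0]
Event 5 stamp: [0, 3, 0]
[2, 0, 0] <= [0, 3, 0]? False
[0, 3, 0] <= [2, 0, 0]? False
Relation: concurrent

Answer: concurrent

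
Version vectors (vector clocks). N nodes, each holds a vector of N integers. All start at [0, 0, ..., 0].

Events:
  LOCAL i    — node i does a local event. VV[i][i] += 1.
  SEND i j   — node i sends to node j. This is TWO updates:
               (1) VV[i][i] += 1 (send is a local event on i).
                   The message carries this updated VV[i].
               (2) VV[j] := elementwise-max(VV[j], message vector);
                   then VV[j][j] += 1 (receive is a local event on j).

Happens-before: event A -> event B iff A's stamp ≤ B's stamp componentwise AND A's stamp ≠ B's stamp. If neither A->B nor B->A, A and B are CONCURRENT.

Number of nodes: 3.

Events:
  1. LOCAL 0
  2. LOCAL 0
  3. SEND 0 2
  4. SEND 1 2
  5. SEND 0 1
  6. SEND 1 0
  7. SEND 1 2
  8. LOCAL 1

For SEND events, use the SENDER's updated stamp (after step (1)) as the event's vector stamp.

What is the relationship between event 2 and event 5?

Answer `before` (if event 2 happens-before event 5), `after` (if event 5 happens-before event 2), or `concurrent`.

Answer: before

Derivation:
Initial: VV[0]=[0, 0, 0]
Initial: VV[1]=[0, 0, 0]
Initial: VV[2]=[0, 0, 0]
Event 1: LOCAL 0: VV[0][0]++ -> VV[0]=[1, 0, 0]
Event 2: LOCAL 0: VV[0][0]++ -> VV[0]=[2, 0, 0]
Event 3: SEND 0->2: VV[0][0]++ -> VV[0]=[3, 0, 0], msg_vec=[3, 0, 0]; VV[2]=max(VV[2],msg_vec) then VV[2][2]++ -> VV[2]=[3, 0, 1]
Event 4: SEND 1->2: VV[1][1]++ -> VV[1]=[0, 1, 0], msg_vec=[0, 1, 0]; VV[2]=max(VV[2],msg_vec) then VV[2][2]++ -> VV[2]=[3, 1, 2]
Event 5: SEND 0->1: VV[0][0]++ -> VV[0]=[4, 0, 0], msg_vec=[4, 0, 0]; VV[1]=max(VV[1],msg_vec) then VV[1][1]++ -> VV[1]=[4, 2, 0]
Event 6: SEND 1->0: VV[1][1]++ -> VV[1]=[4, 3, 0], msg_vec=[4, 3, 0]; VV[0]=max(VV[0],msg_vec) then VV[0][0]++ -> VV[0]=[5, 3, 0]
Event 7: SEND 1->2: VV[1][1]++ -> VV[1]=[4, 4, 0], msg_vec=[4, 4, 0]; VV[2]=max(VV[2],msg_vec) then VV[2][2]++ -> VV[2]=[4, 4, 3]
Event 8: LOCAL 1: VV[1][1]++ -> VV[1]=[4, 5, 0]
Event 2 stamp: [2, 0, 0]
Event 5 stamp: [4, 0, 0]
[2, 0, 0] <= [4, 0, 0]? True
[4, 0, 0] <= [2, 0, 0]? False
Relation: before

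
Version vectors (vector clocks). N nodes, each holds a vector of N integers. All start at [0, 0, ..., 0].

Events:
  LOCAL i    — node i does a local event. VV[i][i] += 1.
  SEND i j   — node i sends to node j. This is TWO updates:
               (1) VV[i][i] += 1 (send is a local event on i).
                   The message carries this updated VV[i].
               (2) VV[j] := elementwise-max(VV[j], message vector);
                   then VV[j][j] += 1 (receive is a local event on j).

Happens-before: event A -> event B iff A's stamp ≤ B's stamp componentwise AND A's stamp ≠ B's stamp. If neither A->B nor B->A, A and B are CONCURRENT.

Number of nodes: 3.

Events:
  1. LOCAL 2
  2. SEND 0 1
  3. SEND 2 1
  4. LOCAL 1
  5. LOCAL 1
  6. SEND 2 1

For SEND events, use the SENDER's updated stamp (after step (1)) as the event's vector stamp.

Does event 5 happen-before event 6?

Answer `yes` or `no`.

Initial: VV[0]=[0, 0, 0]
Initial: VV[1]=[0, 0, 0]
Initial: VV[2]=[0, 0, 0]
Event 1: LOCAL 2: VV[2][2]++ -> VV[2]=[0, 0, 1]
Event 2: SEND 0->1: VV[0][0]++ -> VV[0]=[1, 0, 0], msg_vec=[1, 0, 0]; VV[1]=max(VV[1],msg_vec) then VV[1][1]++ -> VV[1]=[1, 1, 0]
Event 3: SEND 2->1: VV[2][2]++ -> VV[2]=[0, 0, 2], msg_vec=[0, 0, 2]; VV[1]=max(VV[1],msg_vec) then VV[1][1]++ -> VV[1]=[1, 2, 2]
Event 4: LOCAL 1: VV[1][1]++ -> VV[1]=[1, 3, 2]
Event 5: LOCAL 1: VV[1][1]++ -> VV[1]=[1, 4, 2]
Event 6: SEND 2->1: VV[2][2]++ -> VV[2]=[0, 0, 3], msg_vec=[0, 0, 3]; VV[1]=max(VV[1],msg_vec) then VV[1][1]++ -> VV[1]=[1, 5, 3]
Event 5 stamp: [1, 4, 2]
Event 6 stamp: [0, 0, 3]
[1, 4, 2] <= [0, 0, 3]? False. Equal? False. Happens-before: False

Answer: no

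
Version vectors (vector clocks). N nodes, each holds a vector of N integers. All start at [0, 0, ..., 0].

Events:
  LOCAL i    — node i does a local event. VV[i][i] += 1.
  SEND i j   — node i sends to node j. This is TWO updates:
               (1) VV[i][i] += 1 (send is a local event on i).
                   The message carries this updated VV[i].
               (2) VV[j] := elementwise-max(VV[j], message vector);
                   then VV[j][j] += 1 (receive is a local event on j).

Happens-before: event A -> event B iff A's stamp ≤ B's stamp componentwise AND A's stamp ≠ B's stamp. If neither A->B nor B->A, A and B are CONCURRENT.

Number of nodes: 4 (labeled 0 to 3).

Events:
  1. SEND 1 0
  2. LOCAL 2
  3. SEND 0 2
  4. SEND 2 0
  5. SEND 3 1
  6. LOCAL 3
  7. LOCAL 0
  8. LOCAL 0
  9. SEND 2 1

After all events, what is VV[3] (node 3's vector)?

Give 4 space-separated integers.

Initial: VV[0]=[0, 0, 0, 0]
Initial: VV[1]=[0, 0, 0, 0]
Initial: VV[2]=[0, 0, 0, 0]
Initial: VV[3]=[0, 0, 0, 0]
Event 1: SEND 1->0: VV[1][1]++ -> VV[1]=[0, 1, 0, 0], msg_vec=[0, 1, 0, 0]; VV[0]=max(VV[0],msg_vec) then VV[0][0]++ -> VV[0]=[1, 1, 0, 0]
Event 2: LOCAL 2: VV[2][2]++ -> VV[2]=[0, 0, 1, 0]
Event 3: SEND 0->2: VV[0][0]++ -> VV[0]=[2, 1, 0, 0], msg_vec=[2, 1, 0, 0]; VV[2]=max(VV[2],msg_vec) then VV[2][2]++ -> VV[2]=[2, 1, 2, 0]
Event 4: SEND 2->0: VV[2][2]++ -> VV[2]=[2, 1, 3, 0], msg_vec=[2, 1, 3, 0]; VV[0]=max(VV[0],msg_vec) then VV[0][0]++ -> VV[0]=[3, 1, 3, 0]
Event 5: SEND 3->1: VV[3][3]++ -> VV[3]=[0, 0, 0, 1], msg_vec=[0, 0, 0, 1]; VV[1]=max(VV[1],msg_vec) then VV[1][1]++ -> VV[1]=[0, 2, 0, 1]
Event 6: LOCAL 3: VV[3][3]++ -> VV[3]=[0, 0, 0, 2]
Event 7: LOCAL 0: VV[0][0]++ -> VV[0]=[4, 1, 3, 0]
Event 8: LOCAL 0: VV[0][0]++ -> VV[0]=[5, 1, 3, 0]
Event 9: SEND 2->1: VV[2][2]++ -> VV[2]=[2, 1, 4, 0], msg_vec=[2, 1, 4, 0]; VV[1]=max(VV[1],msg_vec) then VV[1][1]++ -> VV[1]=[2, 3, 4, 1]
Final vectors: VV[0]=[5, 1, 3, 0]; VV[1]=[2, 3, 4, 1]; VV[2]=[2, 1, 4, 0]; VV[3]=[0, 0, 0, 2]

Answer: 0 0 0 2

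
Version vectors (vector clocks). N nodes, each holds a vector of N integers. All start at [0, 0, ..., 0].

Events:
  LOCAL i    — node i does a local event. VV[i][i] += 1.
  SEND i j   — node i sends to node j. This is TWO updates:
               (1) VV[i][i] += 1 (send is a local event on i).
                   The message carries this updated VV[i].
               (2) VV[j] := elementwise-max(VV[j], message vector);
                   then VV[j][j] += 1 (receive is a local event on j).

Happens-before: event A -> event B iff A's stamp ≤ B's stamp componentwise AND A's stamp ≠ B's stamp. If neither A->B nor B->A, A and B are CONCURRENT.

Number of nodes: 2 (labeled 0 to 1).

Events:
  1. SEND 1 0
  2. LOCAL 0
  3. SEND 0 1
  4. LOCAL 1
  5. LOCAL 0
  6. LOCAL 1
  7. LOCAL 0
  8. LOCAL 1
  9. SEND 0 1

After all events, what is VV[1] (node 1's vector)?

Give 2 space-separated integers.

Initial: VV[0]=[0, 0]
Initial: VV[1]=[0, 0]
Event 1: SEND 1->0: VV[1][1]++ -> VV[1]=[0, 1], msg_vec=[0, 1]; VV[0]=max(VV[0],msg_vec) then VV[0][0]++ -> VV[0]=[1, 1]
Event 2: LOCAL 0: VV[0][0]++ -> VV[0]=[2, 1]
Event 3: SEND 0->1: VV[0][0]++ -> VV[0]=[3, 1], msg_vec=[3, 1]; VV[1]=max(VV[1],msg_vec) then VV[1][1]++ -> VV[1]=[3, 2]
Event 4: LOCAL 1: VV[1][1]++ -> VV[1]=[3, 3]
Event 5: LOCAL 0: VV[0][0]++ -> VV[0]=[4, 1]
Event 6: LOCAL 1: VV[1][1]++ -> VV[1]=[3, 4]
Event 7: LOCAL 0: VV[0][0]++ -> VV[0]=[5, 1]
Event 8: LOCAL 1: VV[1][1]++ -> VV[1]=[3, 5]
Event 9: SEND 0->1: VV[0][0]++ -> VV[0]=[6, 1], msg_vec=[6, 1]; VV[1]=max(VV[1],msg_vec) then VV[1][1]++ -> VV[1]=[6, 6]
Final vectors: VV[0]=[6, 1]; VV[1]=[6, 6]

Answer: 6 6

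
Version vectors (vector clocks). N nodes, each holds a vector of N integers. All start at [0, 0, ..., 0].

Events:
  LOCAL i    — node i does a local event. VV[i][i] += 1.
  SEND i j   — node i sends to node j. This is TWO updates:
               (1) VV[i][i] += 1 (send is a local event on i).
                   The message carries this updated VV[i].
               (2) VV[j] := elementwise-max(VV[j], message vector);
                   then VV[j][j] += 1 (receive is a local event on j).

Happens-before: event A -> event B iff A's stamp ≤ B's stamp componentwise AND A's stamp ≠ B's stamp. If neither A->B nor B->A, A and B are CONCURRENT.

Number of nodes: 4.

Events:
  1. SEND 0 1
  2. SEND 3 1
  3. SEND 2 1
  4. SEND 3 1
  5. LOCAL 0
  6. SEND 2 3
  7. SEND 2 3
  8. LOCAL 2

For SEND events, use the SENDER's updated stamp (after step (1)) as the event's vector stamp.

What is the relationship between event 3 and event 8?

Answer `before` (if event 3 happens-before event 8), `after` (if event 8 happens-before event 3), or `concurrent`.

Answer: before

Derivation:
Initial: VV[0]=[0, 0, 0, 0]
Initial: VV[1]=[0, 0, 0, 0]
Initial: VV[2]=[0, 0, 0, 0]
Initial: VV[3]=[0, 0, 0, 0]
Event 1: SEND 0->1: VV[0][0]++ -> VV[0]=[1, 0, 0, 0], msg_vec=[1, 0, 0, 0]; VV[1]=max(VV[1],msg_vec) then VV[1][1]++ -> VV[1]=[1, 1, 0, 0]
Event 2: SEND 3->1: VV[3][3]++ -> VV[3]=[0, 0, 0, 1], msg_vec=[0, 0, 0, 1]; VV[1]=max(VV[1],msg_vec) then VV[1][1]++ -> VV[1]=[1, 2, 0, 1]
Event 3: SEND 2->1: VV[2][2]++ -> VV[2]=[0, 0, 1, 0], msg_vec=[0, 0, 1, 0]; VV[1]=max(VV[1],msg_vec) then VV[1][1]++ -> VV[1]=[1, 3, 1, 1]
Event 4: SEND 3->1: VV[3][3]++ -> VV[3]=[0, 0, 0, 2], msg_vec=[0, 0, 0, 2]; VV[1]=max(VV[1],msg_vec) then VV[1][1]++ -> VV[1]=[1, 4, 1, 2]
Event 5: LOCAL 0: VV[0][0]++ -> VV[0]=[2, 0, 0, 0]
Event 6: SEND 2->3: VV[2][2]++ -> VV[2]=[0, 0, 2, 0], msg_vec=[0, 0, 2, 0]; VV[3]=max(VV[3],msg_vec) then VV[3][3]++ -> VV[3]=[0, 0, 2, 3]
Event 7: SEND 2->3: VV[2][2]++ -> VV[2]=[0, 0, 3, 0], msg_vec=[0, 0, 3, 0]; VV[3]=max(VV[3],msg_vec) then VV[3][3]++ -> VV[3]=[0, 0, 3, 4]
Event 8: LOCAL 2: VV[2][2]++ -> VV[2]=[0, 0, 4, 0]
Event 3 stamp: [0, 0, 1, 0]
Event 8 stamp: [0, 0, 4, 0]
[0, 0, 1, 0] <= [0, 0, 4, 0]? True
[0, 0, 4, 0] <= [0, 0, 1, 0]? False
Relation: before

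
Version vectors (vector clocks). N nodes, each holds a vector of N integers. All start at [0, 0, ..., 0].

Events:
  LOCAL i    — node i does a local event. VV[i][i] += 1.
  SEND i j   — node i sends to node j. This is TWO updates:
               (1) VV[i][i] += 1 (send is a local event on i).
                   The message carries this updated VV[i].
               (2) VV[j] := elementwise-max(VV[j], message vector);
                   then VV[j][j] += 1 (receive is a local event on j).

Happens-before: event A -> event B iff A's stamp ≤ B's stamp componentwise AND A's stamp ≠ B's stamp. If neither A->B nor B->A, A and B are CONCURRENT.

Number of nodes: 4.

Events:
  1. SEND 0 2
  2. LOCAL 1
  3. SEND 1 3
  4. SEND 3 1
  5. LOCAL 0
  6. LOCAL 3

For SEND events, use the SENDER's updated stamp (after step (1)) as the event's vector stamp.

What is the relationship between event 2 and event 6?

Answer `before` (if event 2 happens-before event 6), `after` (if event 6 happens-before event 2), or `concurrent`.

Answer: before

Derivation:
Initial: VV[0]=[0, 0, 0, 0]
Initial: VV[1]=[0, 0, 0, 0]
Initial: VV[2]=[0, 0, 0, 0]
Initial: VV[3]=[0, 0, 0, 0]
Event 1: SEND 0->2: VV[0][0]++ -> VV[0]=[1, 0, 0, 0], msg_vec=[1, 0, 0, 0]; VV[2]=max(VV[2],msg_vec) then VV[2][2]++ -> VV[2]=[1, 0, 1, 0]
Event 2: LOCAL 1: VV[1][1]++ -> VV[1]=[0, 1, 0, 0]
Event 3: SEND 1->3: VV[1][1]++ -> VV[1]=[0, 2, 0, 0], msg_vec=[0, 2, 0, 0]; VV[3]=max(VV[3],msg_vec) then VV[3][3]++ -> VV[3]=[0, 2, 0, 1]
Event 4: SEND 3->1: VV[3][3]++ -> VV[3]=[0, 2, 0, 2], msg_vec=[0, 2, 0, 2]; VV[1]=max(VV[1],msg_vec) then VV[1][1]++ -> VV[1]=[0, 3, 0, 2]
Event 5: LOCAL 0: VV[0][0]++ -> VV[0]=[2, 0, 0, 0]
Event 6: LOCAL 3: VV[3][3]++ -> VV[3]=[0, 2, 0, 3]
Event 2 stamp: [0, 1, 0, 0]
Event 6 stamp: [0, 2, 0, 3]
[0, 1, 0, 0] <= [0, 2, 0, 3]? True
[0, 2, 0, 3] <= [0, 1, 0, 0]? False
Relation: before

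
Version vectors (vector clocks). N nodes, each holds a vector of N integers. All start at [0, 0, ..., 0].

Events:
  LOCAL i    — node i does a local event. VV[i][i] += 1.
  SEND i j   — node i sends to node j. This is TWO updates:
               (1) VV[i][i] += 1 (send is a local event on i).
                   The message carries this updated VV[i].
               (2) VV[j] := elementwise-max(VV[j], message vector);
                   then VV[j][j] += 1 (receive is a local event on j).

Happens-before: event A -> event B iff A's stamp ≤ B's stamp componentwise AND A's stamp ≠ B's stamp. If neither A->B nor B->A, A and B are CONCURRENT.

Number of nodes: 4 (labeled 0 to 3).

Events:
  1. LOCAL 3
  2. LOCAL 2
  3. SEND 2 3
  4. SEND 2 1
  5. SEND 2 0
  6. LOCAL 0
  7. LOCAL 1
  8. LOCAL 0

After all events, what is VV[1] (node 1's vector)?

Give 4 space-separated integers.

Answer: 0 2 3 0

Derivation:
Initial: VV[0]=[0, 0, 0, 0]
Initial: VV[1]=[0, 0, 0, 0]
Initial: VV[2]=[0, 0, 0, 0]
Initial: VV[3]=[0, 0, 0, 0]
Event 1: LOCAL 3: VV[3][3]++ -> VV[3]=[0, 0, 0, 1]
Event 2: LOCAL 2: VV[2][2]++ -> VV[2]=[0, 0, 1, 0]
Event 3: SEND 2->3: VV[2][2]++ -> VV[2]=[0, 0, 2, 0], msg_vec=[0, 0, 2, 0]; VV[3]=max(VV[3],msg_vec) then VV[3][3]++ -> VV[3]=[0, 0, 2, 2]
Event 4: SEND 2->1: VV[2][2]++ -> VV[2]=[0, 0, 3, 0], msg_vec=[0, 0, 3, 0]; VV[1]=max(VV[1],msg_vec) then VV[1][1]++ -> VV[1]=[0, 1, 3, 0]
Event 5: SEND 2->0: VV[2][2]++ -> VV[2]=[0, 0, 4, 0], msg_vec=[0, 0, 4, 0]; VV[0]=max(VV[0],msg_vec) then VV[0][0]++ -> VV[0]=[1, 0, 4, 0]
Event 6: LOCAL 0: VV[0][0]++ -> VV[0]=[2, 0, 4, 0]
Event 7: LOCAL 1: VV[1][1]++ -> VV[1]=[0, 2, 3, 0]
Event 8: LOCAL 0: VV[0][0]++ -> VV[0]=[3, 0, 4, 0]
Final vectors: VV[0]=[3, 0, 4, 0]; VV[1]=[0, 2, 3, 0]; VV[2]=[0, 0, 4, 0]; VV[3]=[0, 0, 2, 2]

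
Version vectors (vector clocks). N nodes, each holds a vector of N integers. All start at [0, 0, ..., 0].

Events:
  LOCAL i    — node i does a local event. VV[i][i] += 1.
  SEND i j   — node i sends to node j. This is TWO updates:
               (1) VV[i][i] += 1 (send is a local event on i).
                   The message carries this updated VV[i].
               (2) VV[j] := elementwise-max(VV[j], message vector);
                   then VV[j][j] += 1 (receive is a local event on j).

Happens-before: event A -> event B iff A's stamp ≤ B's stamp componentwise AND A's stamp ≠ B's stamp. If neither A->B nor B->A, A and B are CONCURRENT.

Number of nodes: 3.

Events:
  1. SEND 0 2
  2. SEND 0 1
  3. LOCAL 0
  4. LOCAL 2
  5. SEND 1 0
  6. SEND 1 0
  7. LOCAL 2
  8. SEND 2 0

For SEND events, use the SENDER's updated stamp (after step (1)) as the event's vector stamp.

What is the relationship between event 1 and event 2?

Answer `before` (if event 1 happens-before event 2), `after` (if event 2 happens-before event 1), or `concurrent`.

Answer: before

Derivation:
Initial: VV[0]=[0, 0, 0]
Initial: VV[1]=[0, 0, 0]
Initial: VV[2]=[0, 0, 0]
Event 1: SEND 0->2: VV[0][0]++ -> VV[0]=[1, 0, 0], msg_vec=[1, 0, 0]; VV[2]=max(VV[2],msg_vec) then VV[2][2]++ -> VV[2]=[1, 0, 1]
Event 2: SEND 0->1: VV[0][0]++ -> VV[0]=[2, 0, 0], msg_vec=[2, 0, 0]; VV[1]=max(VV[1],msg_vec) then VV[1][1]++ -> VV[1]=[2, 1, 0]
Event 3: LOCAL 0: VV[0][0]++ -> VV[0]=[3, 0, 0]
Event 4: LOCAL 2: VV[2][2]++ -> VV[2]=[1, 0, 2]
Event 5: SEND 1->0: VV[1][1]++ -> VV[1]=[2, 2, 0], msg_vec=[2, 2, 0]; VV[0]=max(VV[0],msg_vec) then VV[0][0]++ -> VV[0]=[4, 2, 0]
Event 6: SEND 1->0: VV[1][1]++ -> VV[1]=[2, 3, 0], msg_vec=[2, 3, 0]; VV[0]=max(VV[0],msg_vec) then VV[0][0]++ -> VV[0]=[5, 3, 0]
Event 7: LOCAL 2: VV[2][2]++ -> VV[2]=[1, 0, 3]
Event 8: SEND 2->0: VV[2][2]++ -> VV[2]=[1, 0, 4], msg_vec=[1, 0, 4]; VV[0]=max(VV[0],msg_vec) then VV[0][0]++ -> VV[0]=[6, 3, 4]
Event 1 stamp: [1, 0, 0]
Event 2 stamp: [2, 0, 0]
[1, 0, 0] <= [2, 0, 0]? True
[2, 0, 0] <= [1, 0, 0]? False
Relation: before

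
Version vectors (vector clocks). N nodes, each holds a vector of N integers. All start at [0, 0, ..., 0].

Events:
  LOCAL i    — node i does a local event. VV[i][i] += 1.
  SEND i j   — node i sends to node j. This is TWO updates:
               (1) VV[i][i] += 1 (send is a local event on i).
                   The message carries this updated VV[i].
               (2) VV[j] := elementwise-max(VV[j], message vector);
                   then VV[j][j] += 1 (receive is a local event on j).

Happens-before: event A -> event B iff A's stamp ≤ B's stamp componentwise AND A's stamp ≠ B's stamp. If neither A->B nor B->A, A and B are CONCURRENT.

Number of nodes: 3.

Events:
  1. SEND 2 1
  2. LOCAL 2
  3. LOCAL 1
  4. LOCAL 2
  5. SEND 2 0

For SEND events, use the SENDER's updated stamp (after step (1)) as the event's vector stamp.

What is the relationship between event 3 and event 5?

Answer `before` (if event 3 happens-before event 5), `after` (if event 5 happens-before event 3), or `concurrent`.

Answer: concurrent

Derivation:
Initial: VV[0]=[0, 0, 0]
Initial: VV[1]=[0, 0, 0]
Initial: VV[2]=[0, 0, 0]
Event 1: SEND 2->1: VV[2][2]++ -> VV[2]=[0, 0, 1], msg_vec=[0, 0, 1]; VV[1]=max(VV[1],msg_vec) then VV[1][1]++ -> VV[1]=[0, 1, 1]
Event 2: LOCAL 2: VV[2][2]++ -> VV[2]=[0, 0, 2]
Event 3: LOCAL 1: VV[1][1]++ -> VV[1]=[0, 2, 1]
Event 4: LOCAL 2: VV[2][2]++ -> VV[2]=[0, 0, 3]
Event 5: SEND 2->0: VV[2][2]++ -> VV[2]=[0, 0, 4], msg_vec=[0, 0, 4]; VV[0]=max(VV[0],msg_vec) then VV[0][0]++ -> VV[0]=[1, 0, 4]
Event 3 stamp: [0, 2, 1]
Event 5 stamp: [0, 0, 4]
[0, 2, 1] <= [0, 0, 4]? False
[0, 0, 4] <= [0, 2, 1]? False
Relation: concurrent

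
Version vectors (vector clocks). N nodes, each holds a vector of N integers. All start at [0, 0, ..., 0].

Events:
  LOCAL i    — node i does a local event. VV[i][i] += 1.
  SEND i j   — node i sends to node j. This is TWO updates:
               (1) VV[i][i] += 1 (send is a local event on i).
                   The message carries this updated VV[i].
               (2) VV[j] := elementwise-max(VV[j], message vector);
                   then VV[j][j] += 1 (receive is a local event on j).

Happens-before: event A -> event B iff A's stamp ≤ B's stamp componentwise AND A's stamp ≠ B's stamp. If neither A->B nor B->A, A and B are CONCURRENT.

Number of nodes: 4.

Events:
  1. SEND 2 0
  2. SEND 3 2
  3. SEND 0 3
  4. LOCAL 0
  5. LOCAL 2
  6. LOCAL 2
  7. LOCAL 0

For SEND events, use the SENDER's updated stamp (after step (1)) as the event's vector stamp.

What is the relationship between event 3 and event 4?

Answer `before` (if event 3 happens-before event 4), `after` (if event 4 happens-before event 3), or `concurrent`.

Initial: VV[0]=[0, 0, 0, 0]
Initial: VV[1]=[0, 0, 0, 0]
Initial: VV[2]=[0, 0, 0, 0]
Initial: VV[3]=[0, 0, 0, 0]
Event 1: SEND 2->0: VV[2][2]++ -> VV[2]=[0, 0, 1, 0], msg_vec=[0, 0, 1, 0]; VV[0]=max(VV[0],msg_vec) then VV[0][0]++ -> VV[0]=[1, 0, 1, 0]
Event 2: SEND 3->2: VV[3][3]++ -> VV[3]=[0, 0, 0, 1], msg_vec=[0, 0, 0, 1]; VV[2]=max(VV[2],msg_vec) then VV[2][2]++ -> VV[2]=[0, 0, 2, 1]
Event 3: SEND 0->3: VV[0][0]++ -> VV[0]=[2, 0, 1, 0], msg_vec=[2, 0, 1, 0]; VV[3]=max(VV[3],msg_vec) then VV[3][3]++ -> VV[3]=[2, 0, 1, 2]
Event 4: LOCAL 0: VV[0][0]++ -> VV[0]=[3, 0, 1, 0]
Event 5: LOCAL 2: VV[2][2]++ -> VV[2]=[0, 0, 3, 1]
Event 6: LOCAL 2: VV[2][2]++ -> VV[2]=[0, 0, 4, 1]
Event 7: LOCAL 0: VV[0][0]++ -> VV[0]=[4, 0, 1, 0]
Event 3 stamp: [2, 0, 1, 0]
Event 4 stamp: [3, 0, 1, 0]
[2, 0, 1, 0] <= [3, 0, 1, 0]? True
[3, 0, 1, 0] <= [2, 0, 1, 0]? False
Relation: before

Answer: before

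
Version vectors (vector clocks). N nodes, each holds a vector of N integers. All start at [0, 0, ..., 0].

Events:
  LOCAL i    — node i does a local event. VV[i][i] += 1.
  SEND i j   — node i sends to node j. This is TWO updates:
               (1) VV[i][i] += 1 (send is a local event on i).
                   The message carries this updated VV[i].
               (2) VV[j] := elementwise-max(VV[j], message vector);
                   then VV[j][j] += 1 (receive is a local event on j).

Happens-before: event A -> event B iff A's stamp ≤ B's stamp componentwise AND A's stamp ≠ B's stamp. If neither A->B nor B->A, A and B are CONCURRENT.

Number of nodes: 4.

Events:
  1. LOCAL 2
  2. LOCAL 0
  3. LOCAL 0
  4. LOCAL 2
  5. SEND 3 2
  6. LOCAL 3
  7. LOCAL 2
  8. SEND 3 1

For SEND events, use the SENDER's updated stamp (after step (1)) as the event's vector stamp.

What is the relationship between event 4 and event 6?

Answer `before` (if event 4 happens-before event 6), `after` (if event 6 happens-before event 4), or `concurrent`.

Answer: concurrent

Derivation:
Initial: VV[0]=[0, 0, 0, 0]
Initial: VV[1]=[0, 0, 0, 0]
Initial: VV[2]=[0, 0, 0, 0]
Initial: VV[3]=[0, 0, 0, 0]
Event 1: LOCAL 2: VV[2][2]++ -> VV[2]=[0, 0, 1, 0]
Event 2: LOCAL 0: VV[0][0]++ -> VV[0]=[1, 0, 0, 0]
Event 3: LOCAL 0: VV[0][0]++ -> VV[0]=[2, 0, 0, 0]
Event 4: LOCAL 2: VV[2][2]++ -> VV[2]=[0, 0, 2, 0]
Event 5: SEND 3->2: VV[3][3]++ -> VV[3]=[0, 0, 0, 1], msg_vec=[0, 0, 0, 1]; VV[2]=max(VV[2],msg_vec) then VV[2][2]++ -> VV[2]=[0, 0, 3, 1]
Event 6: LOCAL 3: VV[3][3]++ -> VV[3]=[0, 0, 0, 2]
Event 7: LOCAL 2: VV[2][2]++ -> VV[2]=[0, 0, 4, 1]
Event 8: SEND 3->1: VV[3][3]++ -> VV[3]=[0, 0, 0, 3], msg_vec=[0, 0, 0, 3]; VV[1]=max(VV[1],msg_vec) then VV[1][1]++ -> VV[1]=[0, 1, 0, 3]
Event 4 stamp: [0, 0, 2, 0]
Event 6 stamp: [0, 0, 0, 2]
[0, 0, 2, 0] <= [0, 0, 0, 2]? False
[0, 0, 0, 2] <= [0, 0, 2, 0]? False
Relation: concurrent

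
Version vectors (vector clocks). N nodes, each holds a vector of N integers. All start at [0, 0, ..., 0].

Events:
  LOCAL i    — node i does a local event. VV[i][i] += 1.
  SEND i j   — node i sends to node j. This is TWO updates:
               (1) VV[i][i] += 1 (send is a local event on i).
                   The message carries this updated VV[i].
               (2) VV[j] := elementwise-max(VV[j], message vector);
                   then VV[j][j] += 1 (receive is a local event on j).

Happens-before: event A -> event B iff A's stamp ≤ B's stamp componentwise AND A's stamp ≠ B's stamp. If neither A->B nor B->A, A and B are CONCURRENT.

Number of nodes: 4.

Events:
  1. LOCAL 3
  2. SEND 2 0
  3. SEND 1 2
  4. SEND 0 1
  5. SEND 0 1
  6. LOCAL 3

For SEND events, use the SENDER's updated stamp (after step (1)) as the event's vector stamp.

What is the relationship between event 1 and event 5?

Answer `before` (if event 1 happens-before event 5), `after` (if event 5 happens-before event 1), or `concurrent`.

Initial: VV[0]=[0, 0, 0, 0]
Initial: VV[1]=[0, 0, 0, 0]
Initial: VV[2]=[0, 0, 0, 0]
Initial: VV[3]=[0, 0, 0, 0]
Event 1: LOCAL 3: VV[3][3]++ -> VV[3]=[0, 0, 0, 1]
Event 2: SEND 2->0: VV[2][2]++ -> VV[2]=[0, 0, 1, 0], msg_vec=[0, 0, 1, 0]; VV[0]=max(VV[0],msg_vec) then VV[0][0]++ -> VV[0]=[1, 0, 1, 0]
Event 3: SEND 1->2: VV[1][1]++ -> VV[1]=[0, 1, 0, 0], msg_vec=[0, 1, 0, 0]; VV[2]=max(VV[2],msg_vec) then VV[2][2]++ -> VV[2]=[0, 1, 2, 0]
Event 4: SEND 0->1: VV[0][0]++ -> VV[0]=[2, 0, 1, 0], msg_vec=[2, 0, 1, 0]; VV[1]=max(VV[1],msg_vec) then VV[1][1]++ -> VV[1]=[2, 2, 1, 0]
Event 5: SEND 0->1: VV[0][0]++ -> VV[0]=[3, 0, 1, 0], msg_vec=[3, 0, 1, 0]; VV[1]=max(VV[1],msg_vec) then VV[1][1]++ -> VV[1]=[3, 3, 1, 0]
Event 6: LOCAL 3: VV[3][3]++ -> VV[3]=[0, 0, 0, 2]
Event 1 stamp: [0, 0, 0, 1]
Event 5 stamp: [3, 0, 1, 0]
[0, 0, 0, 1] <= [3, 0, 1, 0]? False
[3, 0, 1, 0] <= [0, 0, 0, 1]? False
Relation: concurrent

Answer: concurrent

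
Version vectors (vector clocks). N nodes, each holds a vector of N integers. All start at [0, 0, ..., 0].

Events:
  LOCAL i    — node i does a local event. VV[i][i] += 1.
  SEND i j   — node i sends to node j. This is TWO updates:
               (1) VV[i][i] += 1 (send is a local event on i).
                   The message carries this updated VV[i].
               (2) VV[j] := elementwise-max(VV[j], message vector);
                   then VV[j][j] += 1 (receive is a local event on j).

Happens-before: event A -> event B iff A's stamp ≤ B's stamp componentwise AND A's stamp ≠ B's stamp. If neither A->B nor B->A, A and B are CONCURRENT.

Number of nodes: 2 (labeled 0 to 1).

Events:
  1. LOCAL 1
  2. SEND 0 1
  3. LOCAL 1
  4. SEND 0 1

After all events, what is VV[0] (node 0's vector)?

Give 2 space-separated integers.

Answer: 2 0

Derivation:
Initial: VV[0]=[0, 0]
Initial: VV[1]=[0, 0]
Event 1: LOCAL 1: VV[1][1]++ -> VV[1]=[0, 1]
Event 2: SEND 0->1: VV[0][0]++ -> VV[0]=[1, 0], msg_vec=[1, 0]; VV[1]=max(VV[1],msg_vec) then VV[1][1]++ -> VV[1]=[1, 2]
Event 3: LOCAL 1: VV[1][1]++ -> VV[1]=[1, 3]
Event 4: SEND 0->1: VV[0][0]++ -> VV[0]=[2, 0], msg_vec=[2, 0]; VV[1]=max(VV[1],msg_vec) then VV[1][1]++ -> VV[1]=[2, 4]
Final vectors: VV[0]=[2, 0]; VV[1]=[2, 4]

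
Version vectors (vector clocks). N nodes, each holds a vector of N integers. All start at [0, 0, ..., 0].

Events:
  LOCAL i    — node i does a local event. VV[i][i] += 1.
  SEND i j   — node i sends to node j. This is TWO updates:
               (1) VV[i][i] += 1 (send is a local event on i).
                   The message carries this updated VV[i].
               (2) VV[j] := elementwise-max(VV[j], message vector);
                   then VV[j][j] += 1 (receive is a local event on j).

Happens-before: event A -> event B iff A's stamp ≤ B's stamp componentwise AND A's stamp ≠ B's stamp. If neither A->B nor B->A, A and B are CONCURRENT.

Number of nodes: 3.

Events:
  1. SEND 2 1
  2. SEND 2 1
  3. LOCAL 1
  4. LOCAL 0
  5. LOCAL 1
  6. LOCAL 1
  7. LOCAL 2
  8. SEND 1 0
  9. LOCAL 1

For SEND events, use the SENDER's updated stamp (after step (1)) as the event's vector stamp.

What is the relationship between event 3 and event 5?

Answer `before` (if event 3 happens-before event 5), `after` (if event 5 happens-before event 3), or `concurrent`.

Initial: VV[0]=[0, 0, 0]
Initial: VV[1]=[0, 0, 0]
Initial: VV[2]=[0, 0, 0]
Event 1: SEND 2->1: VV[2][2]++ -> VV[2]=[0, 0, 1], msg_vec=[0, 0, 1]; VV[1]=max(VV[1],msg_vec) then VV[1][1]++ -> VV[1]=[0, 1, 1]
Event 2: SEND 2->1: VV[2][2]++ -> VV[2]=[0, 0, 2], msg_vec=[0, 0, 2]; VV[1]=max(VV[1],msg_vec) then VV[1][1]++ -> VV[1]=[0, 2, 2]
Event 3: LOCAL 1: VV[1][1]++ -> VV[1]=[0, 3, 2]
Event 4: LOCAL 0: VV[0][0]++ -> VV[0]=[1, 0, 0]
Event 5: LOCAL 1: VV[1][1]++ -> VV[1]=[0, 4, 2]
Event 6: LOCAL 1: VV[1][1]++ -> VV[1]=[0, 5, 2]
Event 7: LOCAL 2: VV[2][2]++ -> VV[2]=[0, 0, 3]
Event 8: SEND 1->0: VV[1][1]++ -> VV[1]=[0, 6, 2], msg_vec=[0, 6, 2]; VV[0]=max(VV[0],msg_vec) then VV[0][0]++ -> VV[0]=[2, 6, 2]
Event 9: LOCAL 1: VV[1][1]++ -> VV[1]=[0, 7, 2]
Event 3 stamp: [0, 3, 2]
Event 5 stamp: [0, 4, 2]
[0, 3, 2] <= [0, 4, 2]? True
[0, 4, 2] <= [0, 3, 2]? False
Relation: before

Answer: before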